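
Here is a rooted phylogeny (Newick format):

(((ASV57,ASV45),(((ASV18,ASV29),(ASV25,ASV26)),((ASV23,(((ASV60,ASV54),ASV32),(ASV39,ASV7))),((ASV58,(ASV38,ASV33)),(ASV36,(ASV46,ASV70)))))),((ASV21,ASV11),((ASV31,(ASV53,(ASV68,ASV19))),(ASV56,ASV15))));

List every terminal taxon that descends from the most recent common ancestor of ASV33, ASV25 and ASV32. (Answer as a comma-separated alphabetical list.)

Tracing ASV33: it sits inside (ASV38,ASV33).
Tracing ASV25: it sits inside (ASV25,ASV26).
Tracing ASV32: it sits inside ((ASV60,ASV54),ASV32).
The smallest clade enclosing all 3 is (((ASV18,ASV29),(ASV25,ASV26)),((ASV23,(((ASV60,ASV54),ASV32),(ASV39,ASV7))),((ASV58,(ASV38,ASV33)),(ASV36,(ASV46,ASV70))))); the answer is its 16 terminal taxa in alphabetical order.

ASV18, ASV23, ASV25, ASV26, ASV29, ASV32, ASV33, ASV36, ASV38, ASV39, ASV46, ASV54, ASV58, ASV60, ASV7, ASV70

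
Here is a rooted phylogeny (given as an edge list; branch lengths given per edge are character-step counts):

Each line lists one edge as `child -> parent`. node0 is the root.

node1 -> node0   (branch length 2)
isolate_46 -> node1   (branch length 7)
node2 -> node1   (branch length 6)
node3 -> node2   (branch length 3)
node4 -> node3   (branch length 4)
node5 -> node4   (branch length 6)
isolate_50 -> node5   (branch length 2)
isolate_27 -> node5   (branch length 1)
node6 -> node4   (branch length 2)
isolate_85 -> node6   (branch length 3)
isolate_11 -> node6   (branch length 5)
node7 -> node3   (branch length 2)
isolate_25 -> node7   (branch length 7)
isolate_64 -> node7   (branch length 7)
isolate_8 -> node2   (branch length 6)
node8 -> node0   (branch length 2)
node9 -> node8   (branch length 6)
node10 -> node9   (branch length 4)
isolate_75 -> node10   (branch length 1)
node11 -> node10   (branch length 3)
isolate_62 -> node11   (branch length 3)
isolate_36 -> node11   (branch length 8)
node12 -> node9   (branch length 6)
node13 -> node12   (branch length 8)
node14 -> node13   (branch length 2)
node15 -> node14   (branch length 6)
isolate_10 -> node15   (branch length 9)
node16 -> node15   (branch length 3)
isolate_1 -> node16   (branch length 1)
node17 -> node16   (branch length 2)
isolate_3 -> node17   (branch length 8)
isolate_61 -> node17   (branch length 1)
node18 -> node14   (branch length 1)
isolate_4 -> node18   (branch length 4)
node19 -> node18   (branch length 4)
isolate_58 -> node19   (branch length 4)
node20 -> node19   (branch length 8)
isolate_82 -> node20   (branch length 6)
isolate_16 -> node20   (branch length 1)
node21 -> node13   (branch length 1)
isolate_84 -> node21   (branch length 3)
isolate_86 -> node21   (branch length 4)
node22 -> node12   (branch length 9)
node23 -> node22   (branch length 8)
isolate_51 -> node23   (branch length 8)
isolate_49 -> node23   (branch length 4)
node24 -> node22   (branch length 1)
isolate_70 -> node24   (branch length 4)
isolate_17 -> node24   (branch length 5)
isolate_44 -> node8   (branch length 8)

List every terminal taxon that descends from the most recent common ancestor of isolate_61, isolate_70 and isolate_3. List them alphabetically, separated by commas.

isolate_1, isolate_10, isolate_16, isolate_17, isolate_3, isolate_4, isolate_49, isolate_51, isolate_58, isolate_61, isolate_70, isolate_82, isolate_84, isolate_86

Tracing isolate_61: it sits inside (isolate_3,isolate_61).
Tracing isolate_70: it sits inside (isolate_70,isolate_17).
Tracing isolate_3: it sits inside (isolate_3,isolate_61).
The smallest clade enclosing all 3 is ((((isolate_10,(isolate_1,(isolate_3,isolate_61))),(isolate_4,(isolate_58,(isolate_82,isolate_16)))),(isolate_84,isolate_86)),((isolate_51,isolate_49),(isolate_70,isolate_17))); the answer is its 14 terminal taxa in alphabetical order.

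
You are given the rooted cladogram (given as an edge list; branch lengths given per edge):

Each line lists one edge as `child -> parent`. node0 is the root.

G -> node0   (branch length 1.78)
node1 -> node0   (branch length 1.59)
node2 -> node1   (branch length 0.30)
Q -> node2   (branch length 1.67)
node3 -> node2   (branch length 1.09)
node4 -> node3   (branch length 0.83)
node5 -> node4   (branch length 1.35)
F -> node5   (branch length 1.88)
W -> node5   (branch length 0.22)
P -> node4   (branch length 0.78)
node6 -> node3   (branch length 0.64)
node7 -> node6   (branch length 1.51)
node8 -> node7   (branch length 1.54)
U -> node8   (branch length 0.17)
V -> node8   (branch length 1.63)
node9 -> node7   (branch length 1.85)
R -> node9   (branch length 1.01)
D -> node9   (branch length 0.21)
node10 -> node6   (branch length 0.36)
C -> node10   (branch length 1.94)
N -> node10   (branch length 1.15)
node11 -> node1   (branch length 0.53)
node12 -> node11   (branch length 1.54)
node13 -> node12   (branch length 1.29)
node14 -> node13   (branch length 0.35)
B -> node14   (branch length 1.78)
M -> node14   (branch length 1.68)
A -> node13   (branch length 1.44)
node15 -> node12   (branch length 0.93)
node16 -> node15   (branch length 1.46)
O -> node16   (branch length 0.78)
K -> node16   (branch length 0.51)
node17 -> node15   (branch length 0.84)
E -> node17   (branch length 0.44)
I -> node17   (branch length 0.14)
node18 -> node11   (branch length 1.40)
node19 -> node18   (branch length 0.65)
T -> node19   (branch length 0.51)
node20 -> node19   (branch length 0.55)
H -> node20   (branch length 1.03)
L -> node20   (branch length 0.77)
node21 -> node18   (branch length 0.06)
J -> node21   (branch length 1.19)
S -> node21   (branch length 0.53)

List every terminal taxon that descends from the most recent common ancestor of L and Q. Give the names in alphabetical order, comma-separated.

A, B, C, D, E, F, H, I, J, K, L, M, N, O, P, Q, R, S, T, U, V, W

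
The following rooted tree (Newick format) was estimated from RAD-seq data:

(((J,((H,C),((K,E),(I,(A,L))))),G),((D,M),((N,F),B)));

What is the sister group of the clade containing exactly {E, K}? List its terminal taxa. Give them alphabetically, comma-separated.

A, I, L

The clade containing exactly {E, K} attaches to the tree at the node subtending ((K,E),(I,(A,L))).
The other lineage descending from that same node — the sister group — is (I,(A,L)); its 3 tips in alphabetical order are the answer.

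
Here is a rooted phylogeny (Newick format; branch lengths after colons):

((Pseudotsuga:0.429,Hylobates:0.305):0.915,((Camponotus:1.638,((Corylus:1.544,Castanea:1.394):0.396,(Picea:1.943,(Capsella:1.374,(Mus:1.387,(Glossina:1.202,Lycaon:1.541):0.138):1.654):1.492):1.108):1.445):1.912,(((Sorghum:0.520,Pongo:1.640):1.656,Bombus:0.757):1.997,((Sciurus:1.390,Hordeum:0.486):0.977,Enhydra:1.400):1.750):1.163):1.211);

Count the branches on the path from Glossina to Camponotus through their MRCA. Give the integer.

7

The MRCA of Glossina and Camponotus is the node subtending (Camponotus,((Corylus,Castanea),(Picea,(Capsella,(Mus,(Glossina,Lycaon)))))).
From Glossina up to that node: 6 branches. From Camponotus up to the same node: 1 branch. Total: 6 + 1 = 7.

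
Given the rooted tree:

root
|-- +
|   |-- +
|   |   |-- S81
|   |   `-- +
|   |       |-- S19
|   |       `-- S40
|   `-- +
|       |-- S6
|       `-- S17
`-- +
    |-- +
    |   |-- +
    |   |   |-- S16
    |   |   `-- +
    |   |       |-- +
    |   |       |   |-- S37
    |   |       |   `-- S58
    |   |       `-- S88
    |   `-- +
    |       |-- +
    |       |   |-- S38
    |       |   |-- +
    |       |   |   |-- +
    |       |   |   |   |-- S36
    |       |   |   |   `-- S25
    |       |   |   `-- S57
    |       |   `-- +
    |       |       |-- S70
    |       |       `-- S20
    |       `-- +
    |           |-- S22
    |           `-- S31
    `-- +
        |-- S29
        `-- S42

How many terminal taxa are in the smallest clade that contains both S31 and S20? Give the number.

8

The MRCA of S31 and S20 is the node subtending ((S38,((S36,S25),S57),(S70,S20)),(S22,S31)).
That clade contains 8 terminal taxa: S20, S22, S25, S31, S36, S38, S57, S70.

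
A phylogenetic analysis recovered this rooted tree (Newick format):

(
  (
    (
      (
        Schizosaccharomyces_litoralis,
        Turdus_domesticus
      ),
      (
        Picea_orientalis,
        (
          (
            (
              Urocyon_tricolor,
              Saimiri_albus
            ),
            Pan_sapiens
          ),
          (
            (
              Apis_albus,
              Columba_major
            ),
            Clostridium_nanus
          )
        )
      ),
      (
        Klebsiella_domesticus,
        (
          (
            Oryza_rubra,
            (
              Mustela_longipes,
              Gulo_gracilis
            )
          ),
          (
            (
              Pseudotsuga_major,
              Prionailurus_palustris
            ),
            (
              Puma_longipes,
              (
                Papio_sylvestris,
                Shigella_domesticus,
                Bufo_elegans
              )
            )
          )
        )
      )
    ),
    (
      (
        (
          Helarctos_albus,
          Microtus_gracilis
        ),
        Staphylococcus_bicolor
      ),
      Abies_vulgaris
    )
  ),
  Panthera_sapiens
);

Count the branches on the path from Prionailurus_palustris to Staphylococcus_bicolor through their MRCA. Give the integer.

9

The MRCA of Prionailurus_palustris and Staphylococcus_bicolor is the node subtending (((Schizosaccharomyces_litoralis,Turdus_domesticus),(Picea_orientalis,(((Urocyon_tricolor,Saimiri_albus),Pan_sapiens),((Apis_albus,Columba_major),Clostridium_nanus))),(Klebsiella_domesticus,((Oryza_rubra,(Mustela_longipes,Gulo_gracilis)),((Pseudotsuga_major,Prionailurus_palustris),(Puma_longipes,(Papio_sylvestris,Shigella_domesticus,Bufo_elegans)))))),(((Helarctos_albus,Microtus_gracilis),Staphylococcus_bicolor),Abies_vulgaris)).
From Prionailurus_palustris up to that node: 6 branches. From Staphylococcus_bicolor up to the same node: 3 branches. Total: 6 + 3 = 9.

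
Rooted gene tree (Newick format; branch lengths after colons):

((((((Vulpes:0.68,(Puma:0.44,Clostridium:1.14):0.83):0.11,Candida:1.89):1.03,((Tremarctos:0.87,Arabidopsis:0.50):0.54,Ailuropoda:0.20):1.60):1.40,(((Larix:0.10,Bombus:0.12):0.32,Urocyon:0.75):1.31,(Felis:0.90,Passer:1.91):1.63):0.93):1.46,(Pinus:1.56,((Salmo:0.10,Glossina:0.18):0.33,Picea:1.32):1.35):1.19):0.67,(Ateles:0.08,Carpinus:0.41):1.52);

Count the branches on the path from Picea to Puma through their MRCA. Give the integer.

The MRCA of Picea and Puma is the node subtending (((((Vulpes,(Puma,Clostridium)),Candida),((Tremarctos,Arabidopsis),Ailuropoda)),(((Larix,Bombus),Urocyon),(Felis,Passer))),(Pinus,((Salmo,Glossina),Picea))).
From Picea up to that node: 3 branches. From Puma up to the same node: 6 branches. Total: 3 + 6 = 9.

9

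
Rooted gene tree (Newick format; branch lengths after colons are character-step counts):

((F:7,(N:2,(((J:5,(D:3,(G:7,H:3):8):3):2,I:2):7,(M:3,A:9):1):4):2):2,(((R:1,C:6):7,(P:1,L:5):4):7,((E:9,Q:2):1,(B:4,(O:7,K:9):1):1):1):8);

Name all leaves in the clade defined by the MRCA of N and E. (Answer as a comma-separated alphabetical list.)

Tracing N: it sits inside (N,(((J,(D,(G,H))),I),(M,A))).
Tracing E: it sits inside (E,Q).
The smallest clade enclosing both is the whole tree (their MRCA is the root), so the answer is all 18 tips in alphabetical order.

A, B, C, D, E, F, G, H, I, J, K, L, M, N, O, P, Q, R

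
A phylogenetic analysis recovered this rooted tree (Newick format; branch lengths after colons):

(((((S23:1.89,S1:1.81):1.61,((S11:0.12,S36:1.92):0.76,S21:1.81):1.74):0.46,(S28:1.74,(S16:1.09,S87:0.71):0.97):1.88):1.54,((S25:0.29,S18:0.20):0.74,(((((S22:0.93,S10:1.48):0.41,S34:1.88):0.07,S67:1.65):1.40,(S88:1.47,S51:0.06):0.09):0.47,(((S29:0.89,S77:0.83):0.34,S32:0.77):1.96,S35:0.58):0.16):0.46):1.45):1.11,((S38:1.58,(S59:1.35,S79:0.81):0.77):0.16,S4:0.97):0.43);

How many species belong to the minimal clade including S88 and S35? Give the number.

10

The MRCA of S88 and S35 is the node subtending (((((S22,S10),S34),S67),(S88,S51)),(((S29,S77),S32),S35)).
That clade contains 10 terminal taxa: S10, S22, S29, S32, S34, S35, S51, S67, S77, S88.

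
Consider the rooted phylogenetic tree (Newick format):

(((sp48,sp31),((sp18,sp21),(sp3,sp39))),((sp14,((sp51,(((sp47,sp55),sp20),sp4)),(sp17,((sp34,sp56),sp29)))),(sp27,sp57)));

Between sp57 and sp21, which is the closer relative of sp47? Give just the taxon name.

sp57

The MRCA of sp47 and sp57 subtends ((sp14,((sp51,(((sp47,sp55),sp20),sp4)),(sp17,((sp34,sp56),sp29)))),(sp27,sp57)) (12 taxa).
The MRCA of sp47 and sp21 is the root, subtending the entire tree (18 taxa).
The first is nested inside the second, so sp47 shares a more recent common ancestor with sp57.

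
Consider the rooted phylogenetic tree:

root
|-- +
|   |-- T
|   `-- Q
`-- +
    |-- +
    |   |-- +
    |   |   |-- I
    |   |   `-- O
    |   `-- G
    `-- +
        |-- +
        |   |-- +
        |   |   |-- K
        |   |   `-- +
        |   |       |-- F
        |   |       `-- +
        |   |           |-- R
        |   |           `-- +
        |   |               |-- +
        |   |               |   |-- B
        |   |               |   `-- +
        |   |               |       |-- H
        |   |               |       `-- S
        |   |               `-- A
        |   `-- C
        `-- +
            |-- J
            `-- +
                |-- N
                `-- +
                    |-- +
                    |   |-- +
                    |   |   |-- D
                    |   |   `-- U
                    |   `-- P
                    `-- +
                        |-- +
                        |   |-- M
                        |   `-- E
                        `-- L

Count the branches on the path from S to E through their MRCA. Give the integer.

14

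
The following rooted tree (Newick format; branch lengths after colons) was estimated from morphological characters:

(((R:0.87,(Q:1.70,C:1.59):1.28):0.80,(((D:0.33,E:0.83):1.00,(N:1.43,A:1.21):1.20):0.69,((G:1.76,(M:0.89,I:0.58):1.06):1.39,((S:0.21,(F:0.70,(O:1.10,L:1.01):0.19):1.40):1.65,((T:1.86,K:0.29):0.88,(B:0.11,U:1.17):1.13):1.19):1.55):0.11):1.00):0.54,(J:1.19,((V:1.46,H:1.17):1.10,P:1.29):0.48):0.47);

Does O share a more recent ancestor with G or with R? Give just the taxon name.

G

The MRCA of O and G subtends ((G,(M,I)),((S,(F,(O,L))),((T,K),(B,U)))) (11 taxa).
The MRCA of O and R subtends ((R,(Q,C)),(((D,E),(N,A)),((G,(M,I)),((S,(F,(O,L))),((T,K),(B,U)))))) (18 taxa).
The first is nested inside the second, so O shares a more recent common ancestor with G.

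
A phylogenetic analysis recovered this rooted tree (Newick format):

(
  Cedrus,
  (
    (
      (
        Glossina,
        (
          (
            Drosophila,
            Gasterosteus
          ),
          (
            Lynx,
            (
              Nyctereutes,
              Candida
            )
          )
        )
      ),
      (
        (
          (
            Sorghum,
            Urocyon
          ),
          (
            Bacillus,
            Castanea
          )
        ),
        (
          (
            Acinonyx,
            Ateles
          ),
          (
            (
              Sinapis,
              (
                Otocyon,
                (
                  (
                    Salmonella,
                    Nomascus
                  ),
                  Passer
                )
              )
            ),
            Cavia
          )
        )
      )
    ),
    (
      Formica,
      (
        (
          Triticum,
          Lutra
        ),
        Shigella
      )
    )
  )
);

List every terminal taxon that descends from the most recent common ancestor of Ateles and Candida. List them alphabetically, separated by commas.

Tracing Ateles: it sits inside (Acinonyx,Ateles).
Tracing Candida: it sits inside (Nyctereutes,Candida).
The smallest clade enclosing both is ((Glossina,((Drosophila,Gasterosteus),(Lynx,(Nyctereutes,Candida)))),(((Sorghum,Urocyon),(Bacillus,Castanea)),((Acinonyx,Ateles),((Sinapis,(Otocyon,((Salmonella,Nomascus),Passer))),Cavia)))); the answer is its 18 terminal taxa in alphabetical order.

Acinonyx, Ateles, Bacillus, Candida, Castanea, Cavia, Drosophila, Gasterosteus, Glossina, Lynx, Nomascus, Nyctereutes, Otocyon, Passer, Salmonella, Sinapis, Sorghum, Urocyon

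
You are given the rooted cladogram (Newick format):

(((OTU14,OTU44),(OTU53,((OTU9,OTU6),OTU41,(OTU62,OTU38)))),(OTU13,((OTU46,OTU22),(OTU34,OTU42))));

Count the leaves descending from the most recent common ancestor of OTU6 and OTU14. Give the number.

The MRCA of OTU6 and OTU14 is the node subtending ((OTU14,OTU44),(OTU53,((OTU9,OTU6),OTU41,(OTU62,OTU38)))).
That clade contains 8 terminal taxa: OTU14, OTU38, OTU41, OTU44, OTU53, OTU6, OTU62, OTU9.

8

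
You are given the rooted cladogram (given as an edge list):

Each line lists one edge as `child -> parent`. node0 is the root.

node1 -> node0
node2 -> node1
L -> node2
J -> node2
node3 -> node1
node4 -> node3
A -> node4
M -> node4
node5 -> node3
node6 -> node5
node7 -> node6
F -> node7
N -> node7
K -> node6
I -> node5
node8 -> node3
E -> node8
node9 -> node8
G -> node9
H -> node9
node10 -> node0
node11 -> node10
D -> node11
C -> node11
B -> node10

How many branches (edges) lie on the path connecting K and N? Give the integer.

3

The MRCA of K and N is the node subtending ((F,N),K).
From K up to that node: 1 branch. From N up to the same node: 2 branches. Total: 1 + 2 = 3.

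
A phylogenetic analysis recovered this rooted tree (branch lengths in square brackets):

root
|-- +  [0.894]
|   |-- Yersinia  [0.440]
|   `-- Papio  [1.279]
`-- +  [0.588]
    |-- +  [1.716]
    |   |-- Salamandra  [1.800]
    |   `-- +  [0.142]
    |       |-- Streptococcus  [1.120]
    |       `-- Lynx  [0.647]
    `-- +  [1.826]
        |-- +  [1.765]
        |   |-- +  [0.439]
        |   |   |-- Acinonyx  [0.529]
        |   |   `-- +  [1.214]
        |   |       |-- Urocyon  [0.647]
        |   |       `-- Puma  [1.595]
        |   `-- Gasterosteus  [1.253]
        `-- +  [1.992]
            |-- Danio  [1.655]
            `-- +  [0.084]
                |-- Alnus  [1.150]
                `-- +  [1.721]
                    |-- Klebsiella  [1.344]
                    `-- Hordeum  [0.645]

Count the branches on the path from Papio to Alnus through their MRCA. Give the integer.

The MRCA of Papio and Alnus is the root of the tree.
From Papio up to that node: 2 branches. From Alnus up to the same node: 5 branches. Total: 2 + 5 = 7.

7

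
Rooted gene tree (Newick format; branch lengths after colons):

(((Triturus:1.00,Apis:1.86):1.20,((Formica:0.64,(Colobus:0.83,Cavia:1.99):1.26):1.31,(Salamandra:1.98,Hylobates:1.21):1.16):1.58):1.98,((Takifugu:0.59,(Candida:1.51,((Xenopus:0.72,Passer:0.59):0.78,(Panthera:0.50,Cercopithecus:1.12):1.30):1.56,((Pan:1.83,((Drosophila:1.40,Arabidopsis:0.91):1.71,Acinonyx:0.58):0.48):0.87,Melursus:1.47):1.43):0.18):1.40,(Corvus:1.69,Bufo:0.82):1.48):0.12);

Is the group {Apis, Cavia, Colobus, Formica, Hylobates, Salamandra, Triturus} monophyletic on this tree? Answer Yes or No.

Yes

The most recent common ancestor of these taxa subtends ((Triturus,Apis),((Formica,(Colobus,Cavia)),(Salamandra,Hylobates))).
That clade has exactly 7 tips — every listed taxon and nothing else — so the group is monophyletic.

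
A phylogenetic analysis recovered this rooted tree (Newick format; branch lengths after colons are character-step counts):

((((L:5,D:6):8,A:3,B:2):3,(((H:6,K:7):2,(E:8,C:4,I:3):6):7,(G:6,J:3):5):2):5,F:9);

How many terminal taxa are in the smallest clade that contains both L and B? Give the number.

The MRCA of L and B is the node subtending ((L,D),A,B).
That clade contains 4 terminal taxa: A, B, D, L.

4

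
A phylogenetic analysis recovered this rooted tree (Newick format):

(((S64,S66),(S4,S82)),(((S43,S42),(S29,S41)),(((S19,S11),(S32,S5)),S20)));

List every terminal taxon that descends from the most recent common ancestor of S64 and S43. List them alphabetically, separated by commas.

Tracing S64: it sits inside (S64,S66).
Tracing S43: it sits inside (S43,S42).
The smallest clade enclosing both is the whole tree (their MRCA is the root), so the answer is all 13 tips in alphabetical order.

S11, S19, S20, S29, S32, S4, S41, S42, S43, S5, S64, S66, S82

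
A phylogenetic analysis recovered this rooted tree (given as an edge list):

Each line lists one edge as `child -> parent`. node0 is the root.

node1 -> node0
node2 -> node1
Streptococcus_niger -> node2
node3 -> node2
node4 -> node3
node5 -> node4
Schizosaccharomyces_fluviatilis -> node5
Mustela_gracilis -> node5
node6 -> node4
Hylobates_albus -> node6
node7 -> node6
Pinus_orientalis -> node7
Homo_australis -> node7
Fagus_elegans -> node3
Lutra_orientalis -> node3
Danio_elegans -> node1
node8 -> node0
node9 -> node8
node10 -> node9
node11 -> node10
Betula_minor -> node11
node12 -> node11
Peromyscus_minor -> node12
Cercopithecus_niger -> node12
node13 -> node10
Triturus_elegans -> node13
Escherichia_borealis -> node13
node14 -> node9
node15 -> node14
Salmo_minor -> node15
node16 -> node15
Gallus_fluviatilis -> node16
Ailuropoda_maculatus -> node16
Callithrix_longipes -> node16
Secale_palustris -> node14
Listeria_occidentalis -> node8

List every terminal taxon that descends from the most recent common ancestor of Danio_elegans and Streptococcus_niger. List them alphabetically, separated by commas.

Danio_elegans, Fagus_elegans, Homo_australis, Hylobates_albus, Lutra_orientalis, Mustela_gracilis, Pinus_orientalis, Schizosaccharomyces_fluviatilis, Streptococcus_niger

Tracing Danio_elegans: it sits inside ((Streptococcus_niger,(((Schizosaccharomyces_fluviatilis,Mustela_gracilis),(Hylobates_albus,(Pinus_orientalis,Homo_australis))),Fagus_elegans,Lutra_orientalis)),Danio_elegans).
Tracing Streptococcus_niger: it sits inside (Streptococcus_niger,(((Schizosaccharomyces_fluviatilis,Mustela_gracilis),(Hylobates_albus,(Pinus_orientalis,Homo_australis))),Fagus_elegans,Lutra_orientalis)).
The smallest clade enclosing both is ((Streptococcus_niger,(((Schizosaccharomyces_fluviatilis,Mustela_gracilis),(Hylobates_albus,(Pinus_orientalis,Homo_australis))),Fagus_elegans,Lutra_orientalis)),Danio_elegans); the answer is its 9 terminal taxa in alphabetical order.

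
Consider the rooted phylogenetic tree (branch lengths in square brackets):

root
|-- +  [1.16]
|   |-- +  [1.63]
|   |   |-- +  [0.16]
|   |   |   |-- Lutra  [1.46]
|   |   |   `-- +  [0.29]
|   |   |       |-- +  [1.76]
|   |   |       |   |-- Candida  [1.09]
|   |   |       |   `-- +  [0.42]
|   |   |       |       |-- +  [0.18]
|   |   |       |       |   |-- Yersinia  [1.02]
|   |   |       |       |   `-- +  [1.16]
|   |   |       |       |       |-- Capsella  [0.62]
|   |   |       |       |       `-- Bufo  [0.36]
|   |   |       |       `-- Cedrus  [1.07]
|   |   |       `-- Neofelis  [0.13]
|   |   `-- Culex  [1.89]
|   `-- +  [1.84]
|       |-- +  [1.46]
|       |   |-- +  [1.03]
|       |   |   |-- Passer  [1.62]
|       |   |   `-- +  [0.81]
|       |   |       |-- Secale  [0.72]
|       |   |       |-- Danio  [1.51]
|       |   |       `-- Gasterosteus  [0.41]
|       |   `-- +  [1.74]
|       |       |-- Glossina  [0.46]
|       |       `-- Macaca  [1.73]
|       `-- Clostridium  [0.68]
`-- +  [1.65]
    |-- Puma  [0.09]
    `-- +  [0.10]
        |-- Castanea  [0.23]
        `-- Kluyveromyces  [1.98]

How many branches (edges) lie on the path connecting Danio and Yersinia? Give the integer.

12

The MRCA of Danio and Yersinia is the node subtending (((Lutra,((Candida,((Yersinia,(Capsella,Bufo)),Cedrus)),Neofelis)),Culex),(((Passer,(Secale,Danio,Gasterosteus)),(Glossina,Macaca)),Clostridium)).
From Danio up to that node: 5 branches. From Yersinia up to the same node: 7 branches. Total: 5 + 7 = 12.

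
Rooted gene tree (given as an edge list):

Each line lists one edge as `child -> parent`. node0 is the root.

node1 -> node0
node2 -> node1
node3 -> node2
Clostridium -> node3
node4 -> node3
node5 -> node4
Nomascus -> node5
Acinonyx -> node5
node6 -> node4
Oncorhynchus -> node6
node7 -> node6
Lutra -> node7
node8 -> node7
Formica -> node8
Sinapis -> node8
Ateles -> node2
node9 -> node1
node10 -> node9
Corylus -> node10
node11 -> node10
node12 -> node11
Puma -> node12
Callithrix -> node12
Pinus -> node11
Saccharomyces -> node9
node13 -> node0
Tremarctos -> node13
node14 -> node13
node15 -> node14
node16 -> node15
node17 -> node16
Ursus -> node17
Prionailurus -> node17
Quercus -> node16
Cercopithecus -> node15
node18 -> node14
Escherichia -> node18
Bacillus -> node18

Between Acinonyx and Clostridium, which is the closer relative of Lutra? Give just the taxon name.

Acinonyx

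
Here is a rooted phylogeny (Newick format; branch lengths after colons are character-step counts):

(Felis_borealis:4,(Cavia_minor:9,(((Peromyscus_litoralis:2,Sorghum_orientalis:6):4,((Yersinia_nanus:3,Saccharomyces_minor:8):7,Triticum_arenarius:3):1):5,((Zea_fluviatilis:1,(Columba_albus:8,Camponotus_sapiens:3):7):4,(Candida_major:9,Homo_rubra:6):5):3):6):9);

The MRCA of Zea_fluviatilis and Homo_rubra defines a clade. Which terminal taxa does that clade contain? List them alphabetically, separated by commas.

Camponotus_sapiens, Candida_major, Columba_albus, Homo_rubra, Zea_fluviatilis

Tracing Zea_fluviatilis: it sits inside (Zea_fluviatilis,(Columba_albus,Camponotus_sapiens)).
Tracing Homo_rubra: it sits inside (Candida_major,Homo_rubra).
The smallest clade enclosing both is ((Zea_fluviatilis,(Columba_albus,Camponotus_sapiens)),(Candida_major,Homo_rubra)); the answer is its 5 terminal taxa in alphabetical order.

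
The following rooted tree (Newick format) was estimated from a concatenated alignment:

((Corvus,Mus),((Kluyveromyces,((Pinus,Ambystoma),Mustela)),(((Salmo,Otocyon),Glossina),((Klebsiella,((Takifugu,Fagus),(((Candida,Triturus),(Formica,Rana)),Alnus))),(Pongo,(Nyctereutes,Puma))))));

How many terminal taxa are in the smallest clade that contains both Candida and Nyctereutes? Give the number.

11

The MRCA of Candida and Nyctereutes is the node subtending ((Klebsiella,((Takifugu,Fagus),(((Candida,Triturus),(Formica,Rana)),Alnus))),(Pongo,(Nyctereutes,Puma))).
That clade contains 11 terminal taxa: Alnus, Candida, Fagus, Formica, Klebsiella, Nyctereutes, Pongo, Puma, Rana, Takifugu, Triturus.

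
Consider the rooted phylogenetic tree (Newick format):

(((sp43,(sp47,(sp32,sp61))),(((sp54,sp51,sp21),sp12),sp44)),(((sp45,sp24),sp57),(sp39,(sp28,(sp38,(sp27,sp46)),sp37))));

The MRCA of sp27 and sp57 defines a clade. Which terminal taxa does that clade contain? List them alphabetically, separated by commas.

Tracing sp27: it sits inside (sp27,sp46).
Tracing sp57: it sits inside ((sp45,sp24),sp57).
The smallest clade enclosing both is (((sp45,sp24),sp57),(sp39,(sp28,(sp38,(sp27,sp46)),sp37))); the answer is its 9 terminal taxa in alphabetical order.

sp24, sp27, sp28, sp37, sp38, sp39, sp45, sp46, sp57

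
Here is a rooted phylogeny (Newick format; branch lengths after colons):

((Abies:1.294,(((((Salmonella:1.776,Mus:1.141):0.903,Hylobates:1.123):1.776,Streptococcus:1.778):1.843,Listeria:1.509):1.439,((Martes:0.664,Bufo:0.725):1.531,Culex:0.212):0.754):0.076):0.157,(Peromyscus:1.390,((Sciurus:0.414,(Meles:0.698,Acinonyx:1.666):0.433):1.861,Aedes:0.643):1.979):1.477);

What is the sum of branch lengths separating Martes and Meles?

9.630

The path runs Martes → … → MRCA → … → Meles; the MRCA is the root of the tree.
Branch lengths along that path: 0.664 + 1.531 + 0.754 + 0.076 + 0.157 + 1.477 + 1.979 + 1.861 + 0.433 + 0.698 = 9.630.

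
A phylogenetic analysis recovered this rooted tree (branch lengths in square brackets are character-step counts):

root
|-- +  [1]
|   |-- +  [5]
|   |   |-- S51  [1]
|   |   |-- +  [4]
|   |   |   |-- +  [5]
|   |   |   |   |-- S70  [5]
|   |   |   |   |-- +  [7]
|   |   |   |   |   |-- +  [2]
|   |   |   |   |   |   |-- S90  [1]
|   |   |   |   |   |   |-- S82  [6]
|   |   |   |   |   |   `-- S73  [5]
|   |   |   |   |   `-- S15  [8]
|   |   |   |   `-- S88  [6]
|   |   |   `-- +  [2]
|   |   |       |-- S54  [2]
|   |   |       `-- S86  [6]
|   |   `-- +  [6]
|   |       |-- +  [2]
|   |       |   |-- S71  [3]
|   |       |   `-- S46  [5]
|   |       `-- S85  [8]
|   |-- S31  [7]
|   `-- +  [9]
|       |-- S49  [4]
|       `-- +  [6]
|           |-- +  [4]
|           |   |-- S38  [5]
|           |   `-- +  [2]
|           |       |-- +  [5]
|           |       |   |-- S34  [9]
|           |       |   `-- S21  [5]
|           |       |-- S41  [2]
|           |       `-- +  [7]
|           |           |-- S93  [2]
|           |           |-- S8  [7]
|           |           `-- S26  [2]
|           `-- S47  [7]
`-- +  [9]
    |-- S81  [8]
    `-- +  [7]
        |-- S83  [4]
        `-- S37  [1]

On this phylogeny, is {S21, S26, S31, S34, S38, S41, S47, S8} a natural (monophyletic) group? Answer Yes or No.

No

The MRCA of the listed taxa subtends ((S51,((S70,((S90,S82,S73),S15),S88),(S54,S86)),((S71,S46),S85)),S31,(S49,((S38,((S34,S21),S41,(S93,S8,S26))),S47))).
That clade also contains S15, S46, S49, S51, S54, S70, S71, S73, S82, S85, S86, S88, S90, S93, which are not in the proposed group, so the group is not monophyletic.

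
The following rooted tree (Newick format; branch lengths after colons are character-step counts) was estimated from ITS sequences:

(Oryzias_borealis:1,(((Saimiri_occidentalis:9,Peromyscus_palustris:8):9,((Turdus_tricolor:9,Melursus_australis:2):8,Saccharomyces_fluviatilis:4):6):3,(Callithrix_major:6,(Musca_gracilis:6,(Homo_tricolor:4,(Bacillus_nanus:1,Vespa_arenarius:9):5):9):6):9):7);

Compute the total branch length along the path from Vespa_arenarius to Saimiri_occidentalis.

The path runs Vespa_arenarius → … → MRCA → … → Saimiri_occidentalis; the MRCA is the node subtending (((Saimiri_occidentalis,Peromyscus_palustris),((Turdus_tricolor,Melursus_australis),Saccharomyces_fluviatilis)),(Callithrix_major,(Musca_gracilis,(Homo_tricolor,(Bacillus_nanus,Vespa_arenarius))))).
Branch lengths along that path: 9 + 5 + 9 + 6 + 9 + 3 + 9 + 9 = 59.

59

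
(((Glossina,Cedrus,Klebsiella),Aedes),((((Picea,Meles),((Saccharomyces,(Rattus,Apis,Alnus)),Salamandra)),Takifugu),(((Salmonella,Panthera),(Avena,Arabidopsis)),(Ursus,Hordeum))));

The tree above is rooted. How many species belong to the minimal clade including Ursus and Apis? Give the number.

The MRCA of Ursus and Apis is the node subtending ((((Picea,Meles),((Saccharomyces,(Rattus,Apis,Alnus)),Salamandra)),Takifugu),(((Salmonella,Panthera),(Avena,Arabidopsis)),(Ursus,Hordeum))).
That clade contains 14 terminal taxa: Alnus, Apis, Arabidopsis, Avena, Hordeum, Meles, Panthera, Picea, Rattus, Saccharomyces, Salamandra, Salmonella, Takifugu, Ursus.

14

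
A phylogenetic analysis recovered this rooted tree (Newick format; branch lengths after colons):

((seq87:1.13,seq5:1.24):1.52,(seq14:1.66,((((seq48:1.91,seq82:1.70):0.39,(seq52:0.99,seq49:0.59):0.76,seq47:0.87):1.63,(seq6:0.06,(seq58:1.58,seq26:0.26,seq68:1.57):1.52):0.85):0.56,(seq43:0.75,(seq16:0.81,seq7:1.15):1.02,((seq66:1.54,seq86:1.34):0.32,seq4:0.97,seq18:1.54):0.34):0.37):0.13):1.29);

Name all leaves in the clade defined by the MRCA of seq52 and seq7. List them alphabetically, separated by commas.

Tracing seq52: it sits inside (seq52,seq49).
Tracing seq7: it sits inside (seq16,seq7).
The smallest clade enclosing both is ((((seq48,seq82),(seq52,seq49),seq47),(seq6,(seq58,seq26,seq68))),(seq43,(seq16,seq7),((seq66,seq86),seq4,seq18))); the answer is its 16 terminal taxa in alphabetical order.

seq16, seq18, seq26, seq4, seq43, seq47, seq48, seq49, seq52, seq58, seq6, seq66, seq68, seq7, seq82, seq86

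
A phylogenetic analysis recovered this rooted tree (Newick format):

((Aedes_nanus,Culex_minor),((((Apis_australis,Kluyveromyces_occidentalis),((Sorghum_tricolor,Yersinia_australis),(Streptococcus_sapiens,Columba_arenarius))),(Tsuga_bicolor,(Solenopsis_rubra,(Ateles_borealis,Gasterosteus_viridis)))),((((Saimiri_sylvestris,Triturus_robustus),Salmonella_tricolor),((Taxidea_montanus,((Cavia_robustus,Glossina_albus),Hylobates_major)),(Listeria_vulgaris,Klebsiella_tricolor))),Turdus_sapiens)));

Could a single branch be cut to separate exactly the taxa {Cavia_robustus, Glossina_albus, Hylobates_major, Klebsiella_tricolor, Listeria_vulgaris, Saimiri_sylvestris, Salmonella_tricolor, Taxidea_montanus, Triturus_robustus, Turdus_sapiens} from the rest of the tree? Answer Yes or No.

The most recent common ancestor of these taxa subtends ((((Saimiri_sylvestris,Triturus_robustus),Salmonella_tricolor),((Taxidea_montanus,((Cavia_robustus,Glossina_albus),Hylobates_major)),(Listeria_vulgaris,Klebsiella_tricolor))),Turdus_sapiens).
That clade has exactly 10 tips — every listed taxon and nothing else — so the group is monophyletic.

Yes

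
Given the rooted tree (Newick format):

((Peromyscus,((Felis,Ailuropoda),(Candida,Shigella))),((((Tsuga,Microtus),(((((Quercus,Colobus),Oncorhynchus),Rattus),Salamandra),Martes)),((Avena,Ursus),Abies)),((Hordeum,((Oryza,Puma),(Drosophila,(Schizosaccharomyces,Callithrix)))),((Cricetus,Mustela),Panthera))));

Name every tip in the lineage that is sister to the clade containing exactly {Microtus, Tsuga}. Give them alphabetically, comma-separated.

The clade containing exactly {Microtus, Tsuga} attaches to the tree at the node subtending ((Tsuga,Microtus),(((((Quercus,Colobus),Oncorhynchus),Rattus),Salamandra),Martes)).
The other lineage descending from that same node — the sister group — is (((((Quercus,Colobus),Oncorhynchus),Rattus),Salamandra),Martes); its 6 tips in alphabetical order are the answer.

Colobus, Martes, Oncorhynchus, Quercus, Rattus, Salamandra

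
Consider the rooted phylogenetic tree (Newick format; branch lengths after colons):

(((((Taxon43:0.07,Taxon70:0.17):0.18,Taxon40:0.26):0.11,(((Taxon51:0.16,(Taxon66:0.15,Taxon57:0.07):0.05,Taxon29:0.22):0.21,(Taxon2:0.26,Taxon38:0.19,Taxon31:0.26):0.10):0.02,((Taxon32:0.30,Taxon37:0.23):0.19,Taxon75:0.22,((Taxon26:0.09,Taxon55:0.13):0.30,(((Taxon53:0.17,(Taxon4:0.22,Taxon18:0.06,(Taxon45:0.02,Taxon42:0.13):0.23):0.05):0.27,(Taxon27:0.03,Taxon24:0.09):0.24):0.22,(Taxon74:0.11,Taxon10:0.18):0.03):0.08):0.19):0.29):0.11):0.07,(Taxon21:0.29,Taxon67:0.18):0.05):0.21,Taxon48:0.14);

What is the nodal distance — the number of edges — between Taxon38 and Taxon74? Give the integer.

8

The MRCA of Taxon38 and Taxon74 is the node subtending (((Taxon51,(Taxon66,Taxon57),Taxon29),(Taxon2,Taxon38,Taxon31)),((Taxon32,Taxon37),Taxon75,((Taxon26,Taxon55),(((Taxon53,(Taxon4,Taxon18,(Taxon45,Taxon42))),(Taxon27,Taxon24)),(Taxon74,Taxon10))))).
From Taxon38 up to that node: 3 branches. From Taxon74 up to the same node: 5 branches. Total: 3 + 5 = 8.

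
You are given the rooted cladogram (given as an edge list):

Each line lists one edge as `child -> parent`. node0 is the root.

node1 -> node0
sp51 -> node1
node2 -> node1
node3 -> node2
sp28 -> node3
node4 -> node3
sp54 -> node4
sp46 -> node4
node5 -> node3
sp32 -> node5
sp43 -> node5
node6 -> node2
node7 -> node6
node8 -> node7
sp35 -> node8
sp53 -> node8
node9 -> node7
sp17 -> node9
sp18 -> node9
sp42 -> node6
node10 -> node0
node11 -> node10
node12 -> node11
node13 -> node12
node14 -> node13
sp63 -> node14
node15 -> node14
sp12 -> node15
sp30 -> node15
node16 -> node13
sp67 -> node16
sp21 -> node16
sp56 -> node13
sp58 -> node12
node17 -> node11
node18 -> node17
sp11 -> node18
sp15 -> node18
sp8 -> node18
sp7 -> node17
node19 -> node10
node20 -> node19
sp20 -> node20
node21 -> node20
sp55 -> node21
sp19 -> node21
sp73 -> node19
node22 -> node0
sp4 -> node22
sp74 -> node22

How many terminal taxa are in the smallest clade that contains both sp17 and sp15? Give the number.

28

The MRCA of sp17 and sp15 is the root, so the clade is the entire tree.
That clade contains 28 terminal taxa: sp11, sp12, sp15, sp17, sp18, sp19, sp20, sp21, sp28, sp30, sp32, sp35, sp4, sp42, sp43, sp46, sp51, sp53, sp54, sp55, sp56, sp58, sp63, sp67, sp7, sp73, sp74, sp8.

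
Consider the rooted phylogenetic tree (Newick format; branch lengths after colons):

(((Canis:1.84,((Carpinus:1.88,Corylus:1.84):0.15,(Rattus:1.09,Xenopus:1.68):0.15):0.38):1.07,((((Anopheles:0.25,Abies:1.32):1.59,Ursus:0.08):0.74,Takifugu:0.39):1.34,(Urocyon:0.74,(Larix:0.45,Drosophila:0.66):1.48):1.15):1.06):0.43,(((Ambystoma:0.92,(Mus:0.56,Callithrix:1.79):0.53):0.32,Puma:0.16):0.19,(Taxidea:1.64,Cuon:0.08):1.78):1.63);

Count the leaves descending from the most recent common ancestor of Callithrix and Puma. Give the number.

4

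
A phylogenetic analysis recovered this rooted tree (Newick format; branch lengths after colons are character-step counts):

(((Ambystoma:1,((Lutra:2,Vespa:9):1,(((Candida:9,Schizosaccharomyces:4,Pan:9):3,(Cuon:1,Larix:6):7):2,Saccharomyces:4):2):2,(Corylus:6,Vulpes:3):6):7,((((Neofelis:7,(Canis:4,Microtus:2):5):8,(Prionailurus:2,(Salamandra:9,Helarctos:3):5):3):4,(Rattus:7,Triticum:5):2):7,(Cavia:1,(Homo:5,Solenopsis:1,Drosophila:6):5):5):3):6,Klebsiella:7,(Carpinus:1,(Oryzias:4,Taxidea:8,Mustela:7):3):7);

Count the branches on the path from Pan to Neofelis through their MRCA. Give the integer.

11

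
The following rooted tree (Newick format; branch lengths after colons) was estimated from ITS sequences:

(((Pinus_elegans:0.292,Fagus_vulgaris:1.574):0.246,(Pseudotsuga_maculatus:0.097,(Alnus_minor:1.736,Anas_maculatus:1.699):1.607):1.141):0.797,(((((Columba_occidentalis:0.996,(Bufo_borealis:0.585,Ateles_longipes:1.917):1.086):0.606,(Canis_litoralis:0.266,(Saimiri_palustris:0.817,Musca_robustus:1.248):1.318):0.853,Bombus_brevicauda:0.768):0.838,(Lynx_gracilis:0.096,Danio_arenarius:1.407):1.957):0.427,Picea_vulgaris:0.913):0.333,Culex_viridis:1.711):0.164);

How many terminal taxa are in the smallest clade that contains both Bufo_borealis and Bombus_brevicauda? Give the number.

7

The MRCA of Bufo_borealis and Bombus_brevicauda is the node subtending ((Columba_occidentalis,(Bufo_borealis,Ateles_longipes)),(Canis_litoralis,(Saimiri_palustris,Musca_robustus)),Bombus_brevicauda).
That clade contains 7 terminal taxa: Ateles_longipes, Bombus_brevicauda, Bufo_borealis, Canis_litoralis, Columba_occidentalis, Musca_robustus, Saimiri_palustris.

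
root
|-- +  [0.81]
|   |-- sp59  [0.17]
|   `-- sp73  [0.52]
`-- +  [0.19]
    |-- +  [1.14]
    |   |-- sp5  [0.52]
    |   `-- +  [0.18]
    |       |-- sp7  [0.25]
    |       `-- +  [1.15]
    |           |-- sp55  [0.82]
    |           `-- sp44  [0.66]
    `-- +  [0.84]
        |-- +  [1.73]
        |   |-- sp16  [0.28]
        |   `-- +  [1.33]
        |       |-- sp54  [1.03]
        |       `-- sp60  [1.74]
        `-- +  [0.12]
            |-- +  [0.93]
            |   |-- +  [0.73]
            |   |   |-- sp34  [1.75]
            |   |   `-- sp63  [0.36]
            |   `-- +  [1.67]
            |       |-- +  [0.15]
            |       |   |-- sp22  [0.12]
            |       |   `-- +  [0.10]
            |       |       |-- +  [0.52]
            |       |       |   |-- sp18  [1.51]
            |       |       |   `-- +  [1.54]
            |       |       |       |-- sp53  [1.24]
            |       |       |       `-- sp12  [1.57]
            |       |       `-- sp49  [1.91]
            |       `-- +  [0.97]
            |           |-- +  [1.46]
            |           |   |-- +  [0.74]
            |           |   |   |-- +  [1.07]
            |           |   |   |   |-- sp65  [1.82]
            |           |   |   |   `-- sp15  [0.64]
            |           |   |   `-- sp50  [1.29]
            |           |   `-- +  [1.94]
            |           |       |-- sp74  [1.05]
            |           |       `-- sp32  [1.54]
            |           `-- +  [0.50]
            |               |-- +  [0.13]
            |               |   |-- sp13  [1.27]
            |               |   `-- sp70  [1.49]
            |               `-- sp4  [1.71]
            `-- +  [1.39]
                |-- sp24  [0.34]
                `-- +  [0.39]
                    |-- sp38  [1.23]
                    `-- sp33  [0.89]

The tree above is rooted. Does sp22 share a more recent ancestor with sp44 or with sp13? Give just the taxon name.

sp13

The MRCA of sp22 and sp13 subtends ((sp22,((sp18,(sp53,sp12)),sp49)),((((sp65,sp15),sp50),(sp74,sp32)),((sp13,sp70),sp4))) (13 taxa).
The MRCA of sp22 and sp44 subtends ((sp5,(sp7,(sp55,sp44))),((sp16,(sp54,sp60)),(((sp34,sp63),((sp22,((sp18,(sp53,sp12)),sp49)),((((sp65,sp15),sp50),(sp74,sp32)),((sp13,sp70),sp4)))),(sp24,(sp38,sp33))))) (25 taxa).
The first is nested inside the second, so sp22 shares a more recent common ancestor with sp13.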